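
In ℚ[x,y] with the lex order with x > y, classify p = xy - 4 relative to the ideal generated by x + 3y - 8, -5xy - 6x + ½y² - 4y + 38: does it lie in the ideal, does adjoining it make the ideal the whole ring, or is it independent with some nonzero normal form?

xy - 4 is independent of I; its normal form modulo I is 92/31y - 184/31.

First compute the reduced Gröbner basis of I by Buchberger's algorithm.
f_1 = x + 3y - 8, LT = x.
f_2 = -5xy - 6x + ½y² - 4y + 38, LT = xy.

S(f_1,f_2): lcm = xy. S = -6/5x + 31/10y² - 44/5y + 38/5.
  reduce S modulo (f_1, f_2):
  remainder 31/10y² - 26/5y - 2 ≠ 0; add h_3 = 31/10y² - 26/5y - 2 to the basis.

The other S-polynomials (S(f_1,h_3), S(f_2,h_3)) all reduce to 0 modulo the current basis, so we have a Gröbner basis.
Inter-reduce: drop elements whose leading term is divisible by another's, tail-reduce, and make monic.
Reduced Gröbner basis: {x + 3y - 8, y² - 52/31y - 20/31}.
Label its elements g_1 = x + 3y - 8, g_2 = y² - 52/31y - 20/31.

Reduce p = xy - 4 modulo G:
  leading term xy: subtract (y)·g_1 from xy - 4 → -3y² + 8y - 4
  leading term y²: subtract (-3)·g_2 from -3y² + 8y - 4 → 92/31y - 184/31
  leading term y: no divisor's leading term divides it; move 92/31y to the remainder.
  leading term 1: no divisor's leading term divides it; move -184/31 to the remainder.
  normal form = 92/31y - 184/31.
The normal form is nonzero, so p ∉ I. Since p minus its normal form lies in I, I + (p) = I + (r) where r = 92/31y - 184/31; decide whether this ideal is the whole ring.
Run Buchberger on G together with r (pairs among the g_i already reduce to 0 since G is a Gröbner basis):
g_1 = x + 3y - 8, LT = x.
g_2 = y² - 52/31y - 20/31, LT = y².
r = 92/31y - 184/31, LT = y.

The S-polynomials (S(g_1,g_2), S(g_1,r), S(g_2,r)) all reduce to 0 modulo the current basis, so we have a Gröbner basis.
Inter-reduce: drop elements whose leading term is divisible by another's, tail-reduce, and make monic.
Reduced Gröbner basis: {x - 2, y - 2}.
The reduced Gröbner basis of I + (p) is {x - 2, y - 2} ≠ {1}, a proper ideal, so the enlarged system stays consistent: p is independent of I, with normal form 92/31y - 184/31.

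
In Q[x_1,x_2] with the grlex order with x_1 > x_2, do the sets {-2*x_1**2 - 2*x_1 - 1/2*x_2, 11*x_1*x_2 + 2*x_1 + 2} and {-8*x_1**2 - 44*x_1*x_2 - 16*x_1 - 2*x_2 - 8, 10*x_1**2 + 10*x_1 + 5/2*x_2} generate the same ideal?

Yes, the ideals are equal.

Two ideals are equal iff their reduced Gröbner bases coincide (the reduced basis is unique for a fixed ordering).
Buchberger on the first generating set:
f_1 = -2*x_1**2 - 2*x_1 - 1/2*x_2, LT = x_1**2.
f_2 = 11*x_1*x_2 + 2*x_1 + 2, LT = x_1*x_2.

S(f_1,f_2): lcm = x_1**2*x_2. S = -2/11*x_1**2 + x_1*x_2 + 1/4*x_2**2 - 2/11*x_1.
  leading term x_1**2: subtract (1/11)·f_1 from -2/11*x_1**2 + x_1*x_2 + 1/4*x_2**2 - 2/11*x_1 → x_1*x_2 + 1/4*x_2**2 + 1/22*x_2
  leading term x_1*x_2: subtract (1/11)·f_2 from x_1*x_2 + 1/4*x_2**2 + 1/22*x_2 → 1/4*x_2**2 - 2/11*x_1 + 1/22*x_2 - 2/11
  leading term x_2**2: no divisor's leading term divides it; move 1/4*x_2**2 to the remainder.
  leading term x_1: no divisor's leading term divides it; move -2/11*x_1 to the remainder.
  leading term x_2: no divisor's leading term divides it; move 1/22*x_2 to the remainder.
  leading term 1: no divisor's leading term divides it; move -2/11 to the remainder.
  remainder 1/4*x_2**2 - 2/11*x_1 + 1/22*x_2 - 2/11 ≠ 0; add g_3 = 1/4*x_2**2 - 2/11*x_1 + 1/22*x_2 - 2/11 to the basis.

The other S-polynomials (S(f_1,g_3), S(f_2,g_3)) all reduce to 0 modulo the current basis, so we have a Gröbner basis.
Inter-reduce: drop elements whose leading term is divisible by another's, tail-reduce, and make monic.
Reduced Gröbner basis: {x_1**2 + x_1 + 1/4*x_2, x_1*x_2 + 2/11*x_1 + 2/11, x_2**2 - 8/11*x_1 + 2/11*x_2 - 8/11}.

Buchberger on the second generating set:
h_1 = -8*x_1**2 - 44*x_1*x_2 - 16*x_1 - 2*x_2 - 8, LT = x_1**2.
h_2 = 10*x_1**2 + 10*x_1 + 5/2*x_2, LT = x_1**2.

S(h_1,h_2): lcm = x_1**2. S = 11/2*x_1*x_2 + x_1 + 1.
  leading term x_1*x_2: no divisor's leading term divides it; move 11/2*x_1*x_2 to the remainder.
  leading term x_1: no divisor's leading term divides it; move x_1 to the remainder.
  leading term 1: no divisor's leading term divides it; move 1 to the remainder.
  remainder 11/2*x_1*x_2 + x_1 + 1 ≠ 0; add k_3 = 11/2*x_1*x_2 + x_1 + 1 to the basis.

S(h_1,k_3): lcm = x_1**2*x_2. S = 11/2*x_1*x_2**2 - 2/11*x_1**2 + 2*x_1*x_2 + 1/4*x_2**2 - 2/11*x_1 + x_2.
  leading term x_1*x_2**2: subtract (x_2)·k_3 from 11/2*x_1*x_2**2 - 2/11*x_1**2 + 2*x_1*x_2 + 1/4*x_2**2 - 2/11*x_1 + x_2 → -2/11*x_1**2 + x_1*x_2 + 1/4*x_2**2 - 2/11*x_1
  leading term x_1**2: subtract (1/44)·h_1 from -2/11*x_1**2 + x_1*x_2 + 1/4*x_2**2 - 2/11*x_1 → 2*x_1*x_2 + 1/4*x_2**2 + 2/11*x_1 + 1/22*x_2 + 2/11
  leading term x_1*x_2: subtract (4/11)·k_3 from 2*x_1*x_2 + 1/4*x_2**2 + 2/11*x_1 + 1/22*x_2 + 2/11 → 1/4*x_2**2 - 2/11*x_1 + 1/22*x_2 - 2/11
  leading term x_2**2: no divisor's leading term divides it; move 1/4*x_2**2 to the remainder.
  leading term x_1: no divisor's leading term divides it; move -2/11*x_1 to the remainder.
  leading term x_2: no divisor's leading term divides it; move 1/22*x_2 to the remainder.
  leading term 1: no divisor's leading term divides it; move -2/11 to the remainder.
  remainder 1/4*x_2**2 - 2/11*x_1 + 1/22*x_2 - 2/11 ≠ 0; add k_4 = 1/4*x_2**2 - 2/11*x_1 + 1/22*x_2 - 2/11 to the basis.

The other S-polynomials (S(h_2,k_3), S(h_1,k_4), S(h_2,k_4), S(k_3,k_4)) all reduce to 0 modulo the current basis, so we have a Gröbner basis.
Inter-reduce: drop elements whose leading term is divisible by another's, tail-reduce, and make monic.
Reduced Gröbner basis: {x_1**2 + x_1 + 1/4*x_2, x_1*x_2 + 2/11*x_1 + 2/11, x_2**2 - 8/11*x_1 + 2/11*x_2 - 8/11}.

These coincide, so the ideals are equal.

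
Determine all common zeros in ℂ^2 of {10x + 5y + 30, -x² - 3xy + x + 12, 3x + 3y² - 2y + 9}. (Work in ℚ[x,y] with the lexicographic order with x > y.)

{(-3, 0)}

Compute a lex Gröbner basis by Buchberger's algorithm.
f_1 = 10x + 5y + 30, LT = x.
f_2 = -x² - 3xy + x + 12, LT = x².
f_3 = 3x + 3y² - 2y + 9, LT = x.

S(f_1,f_2): lcm = x². S = -5/2xy + 4x + 12.
  reduce S modulo (f_1, f_2, f_3):
  remainder 5/4y² + 11/2y ≠ 0; add h_4 = 5/4y² + 11/2y to the basis.

S(f_1,f_3): lcm = x. S = -y² + 7/6y.
  reduce S modulo (f_1, f_2, f_3, h_4):
  remainder 167/30y ≠ 0; add h_5 = 167/30y to the basis.

The other S-polynomials (S(f_2,f_3), S(f_1,h_4), S(f_2,h_4), S(f_3,h_4), S(f_1,h_5), S(f_2,h_5), S(f_3,h_5), S(h_4,h_5)) all reduce to 0 modulo the current basis, so we have a Gröbner basis.
Inter-reduce: drop elements whose leading term is divisible by another's, tail-reduce, and make monic.
Reduced Gröbner basis: {x + 3, y}.

The lex basis is triangular: the last element involves only y. Solving y = 0 gives y ∈ {0}; substituting each value into the earlier elements determines the remaining variables.
  y = 0: the earlier basis element becomes x + 3 = 0, giving x = -3 — point (-3, 0).
A lex Gröbner basis triangularizes the system, enabling back-substitution.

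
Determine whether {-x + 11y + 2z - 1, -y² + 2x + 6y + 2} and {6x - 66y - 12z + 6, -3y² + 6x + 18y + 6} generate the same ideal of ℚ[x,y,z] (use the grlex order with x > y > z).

Since reduced Gröbner bases are canonical representatives of ideals under a given ordering, it suffices to compute and compare them.
Buchberger on the first generating set:
f_1 = -x + 11y + 2z - 1, LT = x.
f_2 = -y² + 2x + 6y + 2, LT = y².

The S-polynomials (S(f_1,f_2)) all reduce to 0 modulo the current basis, so we have a Gröbner basis.
Inter-reduce: drop elements whose leading term is divisible by another's, tail-reduce, and make monic.
Reduced Gröbner basis: {y² - 28y - 4z, x - 11y - 2z + 1}.

Buchberger on the second generating set:
h_1 = 6x - 66y - 12z + 6, LT = x.
h_2 = -3y² + 6x + 18y + 6, LT = y².

The S-polynomials (S(h_1,h_2)) all reduce to 0 modulo the current basis, so we have a Gröbner basis.
Inter-reduce: drop elements whose leading term is divisible by another's, tail-reduce, and make monic.
Reduced Gröbner basis: {y² - 28y - 4z, x - 11y - 2z + 1}.

The two bases agree; hence the ideals are identical.

Yes, the ideals are equal.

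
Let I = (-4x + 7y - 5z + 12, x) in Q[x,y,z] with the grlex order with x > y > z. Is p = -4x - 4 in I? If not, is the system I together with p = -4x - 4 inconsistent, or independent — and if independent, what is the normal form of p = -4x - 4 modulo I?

Adjoining -4x - 4 makes the ideal the whole ring: the system is inconsistent.

First compute the reduced Gröbner basis of I by Buchberger's algorithm.
f_1 = -4x + 7y - 5z + 12, LT = x.
f_2 = x, LT = x.

S(f_1,f_2): lcm = x. S = -7/4y + 5/4z - 3.
  leading term y: no divisor's leading term divides it; move -7/4y to the remainder.
  leading term z: no divisor's leading term divides it; move 5/4z to the remainder.
  leading term 1: no divisor's leading term divides it; move -3 to the remainder.
  remainder -7/4y + 5/4z - 3 ≠ 0; add h_3 = -7/4y + 5/4z - 3 to the basis.

S(f_1,h_3): leading monomials are coprime, so the S-polynomial reduces to 0 (Buchberger's first criterion).
S(f_2,h_3): leading monomials are coprime, so the S-polynomial reduces to 0 (Buchberger's first criterion).
Every S-polynomial of the final basis reduces to 0, so we have a Gröbner basis.
Inter-reduce: drop elements whose leading term is divisible by another's, tail-reduce, and make monic.
Reduced Gröbner basis: {x, y - 5/7z + 12/7}.
Label its elements g_1 = x, g_2 = y - 5/7z + 12/7.

Reduce p = -4x - 4 modulo G:
  leading term x: subtract (-4)·g_1 from -4x - 4 → -4
  leading term 1: no divisor's leading term divides it; move -4 to the remainder.
  normal form = -4.
The normal form is nonzero, so p ∉ I. Since p minus its normal form lies in I, I + (p) = I + (r) where r = -4; decide whether this ideal is the whole ring.
Here r = -4 is a nonzero constant, hence a unit: 1 ∈ I + (p), the Gröbner basis of I + (p) is {1}, and the enlarged system has no common solution — adjoining p is inconsistent.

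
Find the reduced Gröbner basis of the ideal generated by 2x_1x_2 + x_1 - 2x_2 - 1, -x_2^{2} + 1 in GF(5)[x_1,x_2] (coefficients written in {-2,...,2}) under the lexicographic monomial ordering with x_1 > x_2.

f_1 = 2x_1x_2 + x_1 - 2x_2 - 1, LT = x_1x_2.
f_2 = -x_2^{2} + 1, LT = x_2^{2}.

S(f_1,f_2): lcm = x_1x_2^{2}. S = -2x_1x_2 + x_1 - x_2^{2} + 2x_2.
  leading term x_1x_2: subtract (-1)·f_1 from -2x_1x_2 + x_1 - x_2^{2} + 2x_2 → 2x_1 - x_2^{2} - 1
  leading term x_1: no divisor's leading term divides it; move 2x_1 to the remainder.
  leading term x_2^{2}: subtract (1)·f_2 from -x_2^{2} - 1 → -2
  leading term 1: no divisor's leading term divides it; move -2 to the remainder.
  remainder 2x_1 - 2 ≠ 0; add g_3 = 2x_1 - 2 to the basis.

The other S-polynomials (S(f_1,g_3), S(f_2,g_3)) all reduce to 0 modulo the current basis, so we have a Gröbner basis.
Inter-reduce: drop elements whose leading term is divisible by another's, tail-reduce, and make monic.

G = {x_1 - 1, x_2^{2} - 1}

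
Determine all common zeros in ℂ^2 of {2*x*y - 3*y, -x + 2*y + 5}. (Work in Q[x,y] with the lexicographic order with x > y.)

Compute a lex Gröbner basis by Buchberger's algorithm.
f_1 = 2*x*y - 3*y, LT = x*y.
f_2 = -x + 2*y + 5, LT = x.

S(f_1,f_2): lcm = x*y. S = 2*y**2 + 7/2*y.
  leading term y**2: no divisor's leading term divides it; move 2*y**2 to the remainder.
  leading term y: no divisor's leading term divides it; move 7/2*y to the remainder.
  remainder 2*y**2 + 7/2*y ≠ 0; add h_3 = 2*y**2 + 7/2*y to the basis.

The other S-polynomials (S(f_1,h_3), S(f_2,h_3)) all reduce to 0 modulo the current basis, so we have a Gröbner basis.
Inter-reduce: drop elements whose leading term is divisible by another's, tail-reduce, and make monic.
Reduced Gröbner basis: {x - 2*y - 5, y**2 + 7/4*y}.

The lex basis is triangular: the last element involves only y. Solving y**2 + 7/4*y = 0 gives y ∈ {-7/4, 0}; substituting each value into the earlier elements determines the remaining variables.
  y = -7/4: the earlier basis element becomes x - 3/2 = 0, giving x = 3/2 — point (3/2, -7/4).
  y = 0: the earlier basis element becomes x - 5 = 0, giving x = 5 — point (5, 0).

{(3/2, -7/4), (5, 0)}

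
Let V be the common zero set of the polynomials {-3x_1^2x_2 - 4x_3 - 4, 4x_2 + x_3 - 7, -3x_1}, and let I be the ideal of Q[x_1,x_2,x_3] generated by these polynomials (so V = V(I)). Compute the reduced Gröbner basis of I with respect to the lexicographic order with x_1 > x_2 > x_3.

G = {x_1, x_2 - 2, x_3 + 1}

The reduced Gröbner basis is the canonical form of the ideal for this ordering.

f_1 = -3x_1^2x_2 - 4x_3 - 4, LT = x_1^2x_2.
f_2 = 4x_2 + x_3 - 7, LT = x_2.
f_3 = -3x_1, LT = x_1.

S(f_1,f_2): lcm = x_1^2x_2. S = -1/4x_1^2x_3 + 7/4x_1^2 + 4/3x_3 + 4/3.
  leading term x_1^2x_3: subtract (1/12x_1x_3)·f_3 from -1/4x_1^2x_3 + 7/4x_1^2 + 4/3x_3 + 4/3 → 7/4x_1^2 + 4/3x_3 + 4/3
  leading term x_1^2: subtract (-7/12x_1)·f_3 from 7/4x_1^2 + 4/3x_3 + 4/3 → 4/3x_3 + 4/3
  leading term x_3: no divisor's leading term divides it; move 4/3x_3 to the remainder.
  leading term 1: no divisor's leading term divides it; move 4/3 to the remainder.
  remainder 4/3x_3 + 4/3 ≠ 0; add g_4 = 4/3x_3 + 4/3 to the basis.

The other S-polynomials (S(f_1,f_3), S(f_2,f_3), S(f_1,g_4), S(f_2,g_4), S(f_3,g_4)) all reduce to 0 modulo the current basis, so we have a Gröbner basis.
Inter-reduce: drop elements whose leading term is divisible by another's, tail-reduce, and make monic.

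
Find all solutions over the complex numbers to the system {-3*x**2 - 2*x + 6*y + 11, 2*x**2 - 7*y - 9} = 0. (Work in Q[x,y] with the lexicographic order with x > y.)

{(1, -1), (-23/9, 47/81)}

Compute a lex Gröbner basis by Buchberger's algorithm.
f_1 = -3*x**2 - 2*x + 6*y + 11, LT = x**2.
f_2 = 2*x**2 - 7*y - 9, LT = x**2.

S(f_1,f_2): lcm = x**2. S = 2/3*x + 3/2*y + 5/6.
  leading term x: no divisor's leading term divides it; move 2/3*x to the remainder.
  leading term y: no divisor's leading term divides it; move 3/2*y to the remainder.
  leading term 1: no divisor's leading term divides it; move 5/6 to the remainder.
  remainder 2/3*x + 3/2*y + 5/6 ≠ 0; add h_3 = 2/3*x + 3/2*y + 5/6 to the basis.

S(f_1,h_3): lcm = x**2. S = -9/4*x*y - 7/12*x - 2*y - 11/3.
  leading term x*y: subtract (-27/8*y)·h_3 from -9/4*x*y - 7/12*x - 2*y - 11/3 → -7/12*x + 81/16*y**2 + 13/16*y - 11/3
  leading term x: subtract (-7/8)·h_3 from -7/12*x + 81/16*y**2 + 13/16*y - 11/3 → 81/16*y**2 + 17/8*y - 47/16
  leading term y**2: no divisor's leading term divides it; move 81/16*y**2 to the remainder.
  leading term y: no divisor's leading term divides it; move 17/8*y to the remainder.
  leading term 1: no divisor's leading term divides it; move -47/16 to the remainder.
  remainder 81/16*y**2 + 17/8*y - 47/16 ≠ 0; add h_4 = 81/16*y**2 + 17/8*y - 47/16 to the basis.

The other S-polynomials (S(f_2,h_3), S(f_1,h_4), S(f_2,h_4), S(h_3,h_4)) all reduce to 0 modulo the current basis, so we have a Gröbner basis.
Inter-reduce: drop elements whose leading term is divisible by another's, tail-reduce, and make monic.
Reduced Gröbner basis: {x + 9/4*y + 5/4, y**2 + 34/81*y - 47/81}.

The lex basis is triangular: the last element involves only y. Solving y**2 + 34/81*y - 47/81 = 0 gives y ∈ {-1, 47/81}; substituting each value into the earlier elements determines the remaining variables.
  y = -1: the earlier basis element becomes x - 1 = 0, giving x = 1 — point (1, -1).
  y = 47/81: the earlier basis element becomes x + 23/9 = 0, giving x = -23/9 — point (-23/9, 47/81).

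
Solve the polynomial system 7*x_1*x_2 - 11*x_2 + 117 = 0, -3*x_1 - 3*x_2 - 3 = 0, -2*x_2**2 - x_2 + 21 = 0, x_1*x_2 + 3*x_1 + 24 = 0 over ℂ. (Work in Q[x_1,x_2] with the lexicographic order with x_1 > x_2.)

Compute a lex Gröbner basis by Buchberger's algorithm.
f_1 = 7*x_1*x_2 - 11*x_2 + 117, LT = x_1*x_2.
f_2 = -3*x_1 - 3*x_2 - 3, LT = x_1.
f_3 = -2*x_2**2 - x_2 + 21, LT = x_2**2.
f_4 = x_1*x_2 + 3*x_1 + 24, LT = x_1*x_2.

S(f_1,f_2): lcm = x_1*x_2. S = -x_2**2 - 18/7*x_2 + 117/7.
  leading term x_2**2: subtract (1/2)·f_3 from -x_2**2 - 18/7*x_2 + 117/7 → -29/14*x_2 + 87/14
  leading term x_2: no divisor's leading term divides it; move -29/14*x_2 to the remainder.
  leading term 1: no divisor's leading term divides it; move 87/14 to the remainder.
  remainder -29/14*x_2 + 87/14 ≠ 0; add h_5 = -29/14*x_2 + 87/14 to the basis.

The other S-polynomials (S(f_1,f_3), S(f_1,f_4), S(f_2,f_3), S(f_2,f_4), S(f_3,f_4), S(f_1,h_5), S(f_2,h_5), S(f_3,h_5), S(f_4,h_5)) all reduce to 0 modulo the current basis, so we have a Gröbner basis.
Inter-reduce: drop elements whose leading term is divisible by another's, tail-reduce, and make monic.
Reduced Gröbner basis: {x_1 + 4, x_2 - 3}.

From the last basis element, x_2 - 3 = 0, so x_2 takes values in {3}. Each choice, substituted upward through the basis, yields the corresponding point(s) of the solution set.
  x_2 = 3: the earlier basis element becomes x_1 + 4 = 0, giving x_1 = -4 — point (-4, 3).

{(-4, 3)}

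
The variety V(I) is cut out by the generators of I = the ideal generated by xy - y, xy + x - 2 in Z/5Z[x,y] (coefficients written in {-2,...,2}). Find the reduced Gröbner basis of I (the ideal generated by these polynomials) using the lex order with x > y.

G = {x + y - 2, y^2 - y}

f_1 = xy - y, LT = xy.
f_2 = xy + x - 2, LT = xy.

S(f_1,f_2): lcm = xy. S = -x - y + 2.
  leading term x: no divisor's leading term divides it; move -x to the remainder.
  leading term y: no divisor's leading term divides it; move -y to the remainder.
  leading term 1: no divisor's leading term divides it; move 2 to the remainder.
  remainder -x - y + 2 ≠ 0; add g_3 = -x - y + 2 to the basis.

S(f_1,g_3): lcm = xy. S = -y^2 + y.
  leading term y^2: no divisor's leading term divides it; move -y^2 to the remainder.
  leading term y: no divisor's leading term divides it; move y to the remainder.
  remainder -y^2 + y ≠ 0; add g_4 = -y^2 + y to the basis.

The other S-polynomials (S(f_2,g_3), S(f_1,g_4), S(f_2,g_4), S(g_3,g_4)) all reduce to 0 modulo the current basis, so we have a Gröbner basis.
Inter-reduce: drop elements whose leading term is divisible by another's, tail-reduce, and make monic.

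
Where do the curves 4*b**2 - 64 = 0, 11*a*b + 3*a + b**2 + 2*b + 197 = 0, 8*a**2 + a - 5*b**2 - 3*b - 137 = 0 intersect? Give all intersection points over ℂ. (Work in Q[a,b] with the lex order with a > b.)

Compute a lex Gröbner basis by Buchberger's algorithm.
f_1 = 4*b**2 - 64, LT = b**2.
f_2 = 11*a*b + 3*a + b**2 + 2*b + 197, LT = a*b.
f_3 = 8*a**2 + a - 5*b**2 - 3*b - 137, LT = a**2.

S(f_1,f_2): lcm = a*b**2. S = -3/11*a*b - 16*a - 1/11*b**3 - 2/11*b**2 - 197/11*b.
  reduce S modulo (f_1, f_2, f_3):
  remainder -1927/121*a - 2337/121*b + 287/121 ≠ 0; add h_4 = -1927/121*a - 2337/121*b + 287/121 to the basis.

S(f_2,f_3): lcm = a**2*b. S = 3/11*a**2 + 1/11*a*b**2 + 5/88*a*b + 197/11*a + 5/8*b**3 + 3/8*b**2 + 137/8*b.
  reduce S modulo (f_1, f_2, f_3, h_4):
  remainder 7845/2068*b + 7845/517 ≠ 0; add h_5 = 7845/2068*b + 7845/517 to the basis.

The other S-polynomials (S(f_1,f_3), S(f_1,h_4), S(f_2,h_4), S(f_3,h_4), S(f_1,h_5), S(f_2,h_5), S(f_3,h_5), S(h_4,h_5)) all reduce to 0 modulo the current basis, so we have a Gröbner basis.
Inter-reduce: drop elements whose leading term is divisible by another's, tail-reduce, and make monic.
Reduced Gröbner basis: {a - 5, b + 4}.

The lex basis is triangular: the last element involves only b. Solving b + 4 = 0 gives b ∈ {-4}; substituting each value into the earlier elements determines the remaining variables.
  b = -4: the earlier basis element becomes a - 5 = 0, giving a = 5 — point (5, -4).

{(5, -4)}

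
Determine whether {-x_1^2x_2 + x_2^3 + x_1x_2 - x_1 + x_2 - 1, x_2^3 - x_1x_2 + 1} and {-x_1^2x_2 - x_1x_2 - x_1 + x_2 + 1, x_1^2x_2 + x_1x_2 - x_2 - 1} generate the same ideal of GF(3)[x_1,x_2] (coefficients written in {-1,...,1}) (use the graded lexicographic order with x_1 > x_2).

For a fixed monomial order, each ideal has a unique reduced Gröbner basis; comparing bases decides equality.
Buchberger on the first generating set:
f_1 = -x_1^2x_2 + x_2^3 + x_1x_2 - x_1 + x_2 - 1, LT = x_1^2x_2.
f_2 = x_2^3 - x_1x_2 + 1, LT = x_2^3.

S(f_1,f_2): lcm = x_1^2x_2^3. S = -x_2^5 + x_1^3x_2 - x_1x_2^3 + x_1x_2^2 - x_2^3 - x_1^2 + x_2^2.
  reduce S modulo (f_1, f_2):
  remainder x_1x_2^2 + x_1^2 - x_2^2 + 1 ≠ 0; add g_3 = x_1x_2^2 + x_1^2 - x_2^2 + 1 to the basis.

S(f_1,g_3): lcm = x_1^2x_2^2. S = -x_2^4 - x_1^3 + x_1x_2 - x_2^2 - x_1 + x_2.
  reduce S modulo (f_1, f_2, g_3):
  remainder -x_1^3 + x_1^2 + x_1x_2 + x_2^2 - x_1 - x_2 + 1 ≠ 0; add g_4 = -x_1^3 + x_1^2 + x_1x_2 + x_2^2 - x_1 - x_2 + 1 to the basis.

The other S-polynomials (S(f_2,g_3), S(f_1,g_4), S(f_2,g_4), S(g_3,g_4)) all reduce to 0 modulo the current basis, so we have a Gröbner basis.
Inter-reduce: drop elements whose leading term is divisible by another's, tail-reduce, and make monic.
Reduced Gröbner basis: {x_1^3 - x_1^2 - x_1x_2 - x_2^2 + x_1 + x_2 - 1, x_1^2x_2 + x_1x_2 + x_1 - x_2 - 1, x_1x_2^2 + x_1^2 - x_2^2 + 1, x_2^3 - x_1x_2 + 1}.

Buchberger on the second generating set:
h_1 = -x_1^2x_2 - x_1x_2 - x_1 + x_2 + 1, LT = x_1^2x_2.
h_2 = x_1^2x_2 + x_1x_2 - x_2 - 1, LT = x_1^2x_2.

S(h_1,h_2): lcm = x_1^2x_2. S = x_1.
  reduce S modulo (h_1, h_2):
  remainder x_1 ≠ 0; add k_3 = x_1 to the basis.

S(h_1,k_3): lcm = x_1^2x_2. S = x_1x_2 + x_1 - x_2 - 1.
  reduce S modulo (h_1, h_2, k_3):
  remainder -x_2 - 1 ≠ 0; add k_4 = -x_2 - 1 to the basis.

The other S-polynomials (S(h_2,k_3), S(h_1,k_4), S(h_2,k_4), S(k_3,k_4)) all reduce to 0 modulo the current basis, so we have a Gröbner basis.
Inter-reduce: drop elements whose leading term is divisible by another's, tail-reduce, and make monic.
Reduced Gröbner basis: {x_1, x_2 + 1}.

The bases are distinct; the ideals are different.

No, the ideals differ.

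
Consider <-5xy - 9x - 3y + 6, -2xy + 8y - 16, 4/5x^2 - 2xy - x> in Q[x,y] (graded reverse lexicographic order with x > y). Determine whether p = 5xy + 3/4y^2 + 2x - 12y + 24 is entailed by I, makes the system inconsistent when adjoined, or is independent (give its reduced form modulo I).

First compute the reduced Gröbner basis of I by Buchberger's algorithm.
f_1 = -5xy - 9x - 3y + 6, LT = xy.
f_2 = -2xy + 8y - 16, LT = xy.
f_3 = 4/5x^2 - 2xy - x, LT = x^2.

S(f_1,f_2): lcm = xy. S = 9/5x + 23/5y - 46/5.
  leading term x: no divisor's leading term divides it; move 9/5x to the remainder.
  leading term y: no divisor's leading term divides it; move 23/5y to the remainder.
  leading term 1: no divisor's leading term divides it; move -46/5 to the remainder.
  remainder 9/5x + 23/5y - 46/5 ≠ 0; add h_4 = 9/5x + 23/5y - 46/5 to the basis.

S(f_1,f_3): lcm = x^2y. S = 5/2xy^2 + 9/5x^2 + 37/20xy - 6/5x.
  leading term xy^2: subtract (-1/2y)·f_1 from 5/2xy^2 + 9/5x^2 + 37/20xy - 6/5x → 9/5x^2 - 53/20xy - 3/2y^2 - 6/5x + 3y
  leading term x^2: subtract (9/4)·f_3 from 9/5x^2 - 53/20xy - 3/2y^2 - 6/5x + 3y → 37/20xy - 3/2y^2 + 21/20x + 3y
  leading term xy: subtract (-37/100)·f_1 from 37/20xy - 3/2y^2 + 21/20x + 3y → -3/2y^2 - 57/25x + 189/100y + 111/50
  leading term y^2: no divisor's leading term divides it; move -3/2y^2 to the remainder.
  leading term x: subtract (-19/15)·h_4 from -57/25x + 189/100y + 111/50 → 463/60y - 283/30
  leading term y: no divisor's leading term divides it; move 463/60y to the remainder.
  leading term 1: no divisor's leading term divides it; move -283/30 to the remainder.
  remainder -3/2y^2 + 463/60y - 283/30 ≠ 0; add h_5 = -3/2y^2 + 463/60y - 283/30 to the basis.

S(f_2,f_3): lcm = x^2y. S = 5/2xy^2 - 11/4xy + 8x.
  leading term xy^2: subtract (-1/2y)·f_1 from 5/2xy^2 - 11/4xy + 8x → -29/4xy - 3/2y^2 + 8x + 3y
  leading term xy: subtract (29/20)·f_1 from -29/4xy - 3/2y^2 + 8x + 3y → -3/2y^2 + 421/20x + 147/20y - 87/10
  leading term y^2: subtract (1)·h_5 from -3/2y^2 + 421/20x + 147/20y - 87/10 → 421/20x - 11/30y + 11/15
  leading term x: subtract (421/36)·h_4 from 421/20x - 11/30y + 11/15 → -9749/180y + 9749/90
  leading term y: no divisor's leading term divides it; move -9749/180y to the remainder.
  leading term 1: no divisor's leading term divides it; move 9749/90 to the remainder.
  remainder -9749/180y + 9749/90 ≠ 0; add h_6 = -9749/180y + 9749/90 to the basis.

The other S-polynomials (S(f_1,h_4), S(f_2,h_4), S(f_3,h_4), S(f_1,h_5), S(f_2,h_5), S(f_3,h_5), S(h_4,h_5), S(f_1,h_6), S(f_2,h_6), S(f_3,h_6), S(h_4,h_6), S(h_5,h_6)) all reduce to 0 modulo the current basis, so we have a Gröbner basis.
Inter-reduce: drop elements whose leading term is divisible by another's, tail-reduce, and make monic.
Reduced Gröbner basis: {x, y - 2}.
Label its elements g_1 = x, g_2 = y - 2.

Reduce p = 5xy + 3/4y^2 + 2x - 12y + 24 modulo G:
  leading term xy: subtract (5y)·g_1 from 5xy + 3/4y^2 + 2x - 12y + 24 → 3/4y^2 + 2x - 12y + 24
  leading term y^2: subtract (3/4y)·g_2 from 3/4y^2 + 2x - 12y + 24 → 2x - 21/2y + 24
  leading term x: subtract (2)·g_1 from 2x - 21/2y + 24 → -21/2y + 24
  leading term y: subtract (-21/2)·g_2 from -21/2y + 24 → 3
  leading term 1: no divisor's leading term divides it; move 3 to the remainder.
  normal form = 3.
The normal form is nonzero, so p ∉ I. Since p minus its normal form lies in I, I + (p) = I + (r) where r = 3; decide whether this ideal is the whole ring.
Here r = 3 is a nonzero constant, hence a unit: 1 ∈ I + (p), the Gröbner basis of I + (p) is {1}, and the enlarged system has no common solution — adjoining p is inconsistent.

Ideal membership is decidable via reduction modulo a Gröbner basis.

Adjoining 5xy + 3/4y^2 + 2x - 12y + 24 makes the ideal the whole ring: the system is inconsistent.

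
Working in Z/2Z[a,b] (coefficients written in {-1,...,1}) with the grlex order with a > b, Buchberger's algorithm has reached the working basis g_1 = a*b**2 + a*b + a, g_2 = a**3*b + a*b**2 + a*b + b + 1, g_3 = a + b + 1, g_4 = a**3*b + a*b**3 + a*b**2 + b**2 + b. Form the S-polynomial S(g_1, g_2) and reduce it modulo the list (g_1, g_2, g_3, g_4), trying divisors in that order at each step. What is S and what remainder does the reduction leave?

lcm(LM(g_1), LM(g_2)) = a**3*b**2.
S = (lcm/LT(g_1))·g_1 − (lcm/LT(g_2))·g_2 = a**3*b + a*b**3 + a**3 + a*b**2 + b**2 + b.
Reduce S modulo (g_1, g_2, g_3, g_4) in that order:
  leading term a**3*b: subtract (1)·g_2 from a**3*b + a*b**3 + a**3 + a*b**2 + b**2 + b → a*b**3 + a**3 + a*b + b**2 + 1
  leading term a*b**3: subtract (b)·g_1 from a*b**3 + a**3 + a*b + b**2 + 1 → a**3 + a*b**2 + b**2 + 1
  leading term a**3: subtract (a**2)·g_3 from a**3 + a*b**2 + b**2 + 1 → a**2*b + a*b**2 + a**2 + b**2 + 1
  leading term a**2*b: subtract (a*b)·g_3 from a**2*b + a*b**2 + a**2 + b**2 + 1 → a**2 + a*b + b**2 + 1
  leading term a**2: subtract (a)·g_3 from a**2 + a*b + b**2 + 1 → b**2 + a + 1
  leading term b**2: no divisor's leading term divides it; move b**2 to the remainder.
  leading term a: subtract (1)·g_3 from a + 1 → b
  leading term b: no divisor's leading term divides it; move b to the remainder.
The remainder b**2 + b is nonzero, so it would be added as the next basis element.
An S-polynomial is built so that the two leading terms cancel; whether anything survives reduction is exactly the Gröbner-basis criterion.

S(g_1, g_2) = a**3*b + a*b**3 + a**3 + a*b**2 + b**2 + b; remainder on division = b**2 + b.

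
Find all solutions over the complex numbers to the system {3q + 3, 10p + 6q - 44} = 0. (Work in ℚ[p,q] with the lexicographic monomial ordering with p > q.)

{(5, -1)}

Compute a lex Gröbner basis by Buchberger's algorithm.
f_1 = 3q + 3, LT = q.
f_2 = 10p + 6q - 44, LT = p.

The S-polynomials (S(f_1,f_2)) all reduce to 0 modulo the current basis, so we have a Gröbner basis.
Inter-reduce: drop elements whose leading term is divisible by another's, tail-reduce, and make monic.
Reduced Gröbner basis: {p - 5, q + 1}.

A lex Gröbner basis eliminates variables successively. Here q + 1 depends only on q, with roots {-1}; lifting each root through the earlier basis elements recovers the full solutions.
  q = -1: the earlier basis element becomes p - 5 = 0, giving p = 5 — point (5, -1).
Check: every point annihilates each of the original generators.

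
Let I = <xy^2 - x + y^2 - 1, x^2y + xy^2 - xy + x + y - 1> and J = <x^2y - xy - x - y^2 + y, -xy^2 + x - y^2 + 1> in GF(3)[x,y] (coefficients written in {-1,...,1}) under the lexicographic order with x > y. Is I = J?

Two ideals are equal iff their reduced Gröbner bases coincide (the reduced basis is unique for a fixed ordering).
Buchberger on the first generating set:
f_1 = xy^2 - x + y^2 - 1, LT = xy^2.
f_2 = x^2y + xy^2 - xy + x + y - 1, LT = x^2y.

S(f_1,f_2): lcm = x^2y^2. S = -x^2 - xy^3 - xy^2 - xy - x - y^2 + y.
  reduce S modulo (f_1, f_2):
  remainder -x^2 + xy + x + y^3 - 1 ≠ 0; add g_3 = -x^2 + xy + x + y^3 - 1 to the basis.

S(f_1,g_3): lcm = x^2y^2. S = -x^2 + xy^3 - xy^2 - x + y^5 - y^2.
  reduce S modulo (f_1, f_2, g_3):
  remainder y^5 + y^3 + y ≠ 0; add g_4 = y^5 + y^3 + y to the basis.

S(f_2,g_3): lcm = x^2y. S = -xy^2 + x + y^4 - 1.
  reduce S modulo (f_1, f_2, g_3, g_4):
  remainder y^4 + y^2 + 1 ≠ 0; add g_5 = y^4 + y^2 + 1 to the basis.

The other S-polynomials (S(f_1,g_4), S(f_2,g_4), S(g_3,g_4), S(f_1,g_5), S(f_2,g_5), S(g_3,g_5), S(g_4,g_5)) all reduce to 0 modulo the current basis, so we have a Gröbner basis.
Inter-reduce: drop elements whose leading term is divisible by another's, tail-reduce, and make monic.
Reduced Gröbner basis: {x^2 - xy - x - y^3 + 1, xy^2 - x + y^2 - 1, y^4 + y^2 + 1}.

Buchberger on the second generating set:
h_1 = x^2y - xy - x - y^2 + y, LT = x^2y.
h_2 = -xy^2 + x - y^2 + 1, LT = xy^2.

S(h_1,h_2): lcm = x^2y^2. S = x^2 + xy^2 - xy + x - y^3 + y^2.
  reduce S modulo (h_1, h_2):
  remainder x^2 - xy - x - y^3 + 1 ≠ 0; add k_3 = x^2 - xy - x - y^3 + 1 to the basis.

S(h_1,k_3): lcm = x^2y. S = xy^2 - x + y^4 - y^2.
  reduce S modulo (h_1, h_2, k_3):
  remainder y^4 + y^2 + 1 ≠ 0; add k_4 = y^4 + y^2 + 1 to the basis.

The other S-polynomials (S(h_2,k_3), S(h_1,k_4), S(h_2,k_4), S(k_3,k_4)) all reduce to 0 modulo the current basis, so we have a Gröbner basis.
Inter-reduce: drop elements whose leading term is divisible by another's, tail-reduce, and make monic.
Reduced Gröbner basis: {x^2 - xy - x - y^3 + 1, xy^2 - x + y^2 - 1, y^4 + y^2 + 1}.

The two bases agree; hence the ideals are identical.

Yes, the ideals are equal.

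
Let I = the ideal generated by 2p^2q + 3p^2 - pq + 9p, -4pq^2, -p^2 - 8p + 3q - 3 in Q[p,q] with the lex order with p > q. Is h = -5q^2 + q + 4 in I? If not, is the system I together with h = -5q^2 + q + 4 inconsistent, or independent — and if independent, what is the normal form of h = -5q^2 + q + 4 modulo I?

-5q^2 + q + 4 lies in I (it reduces to 0).

First compute the reduced Gröbner basis of I by Buchberger's algorithm.
f_1 = 2p^2q + 3p^2 - pq + 9p, LT = p^2q.
f_2 = -4pq^2, LT = pq^2.
f_3 = -p^2 - 8p + 3q - 3, LT = p^2.

S(f_1,f_2): lcm = p^2q^2. S = 3/2p^2q - 1/2pq^2 + 9/2pq.
  reduce S modulo (f_1, f_2, f_3):
  remainder 21/4pq + 45/4p - 27/4q + 27/4 ≠ 0; add k_4 = 21/4pq + 45/4p - 27/4q + 27/4 to the basis.

S(f_1,f_3): lcm = p^2q. S = 3/2p^2 - 17/2pq + 9/2p + 3q^2 - 3q.
  reduce S modulo (f_1, f_2, f_3, k_4):
  remainder 75/7p + 3q^2 - 66/7q + 45/7 ≠ 0; add k_5 = 75/7p + 3q^2 - 66/7q + 45/7 to the basis.

S(f_2,f_3): lcm = p^2q^2. S = -8pq^2 + 3q^3 - 3q^2.
  reduce S modulo (f_1, f_2, f_3, k_4, k_5):
  remainder 3q^3 - 3q^2 ≠ 0; add k_6 = 3q^3 - 3q^2 to the basis.

S(f_1,k_4): lcm = p^2q. S = -9/14p^2 + 11/14pq + 45/14p.
  reduce S modulo (f_1, f_2, f_3, k_4, k_5, k_6):
  remainder -327/175q^2 + 867/175q - 108/35 ≠ 0; add k_7 = -327/175q^2 + 867/175q - 108/35 to the basis.

S(f_1,k_5): lcm = p^2q. S = 3/2p^2 - 7/25pq^3 + 22/25pq^2 - 11/10pq + 9/2p.
  reduce S modulo (f_1, f_2, f_3, k_4, k_5, k_6, k_7):
  remainder 1296/545q - 1296/545 ≠ 0; add k_8 = 1296/545q - 1296/545 to the basis.

The other S-polynomials (S(f_2,k_4), S(f_3,k_4), S(f_2,k_5), S(f_3,k_5), S(k_4,k_5), S(f_1,k_6), S(f_2,k_6), S(f_3,k_6), S(k_4,k_6), S(k_5,k_6), S(f_1,k_7), S(f_2,k_7), S(f_3,k_7), S(k_4,k_7), S(k_5,k_7), S(k_6,k_7), S(f_1,k_8), S(f_2,k_8), S(f_3,k_8), S(k_4,k_8), S(k_5,k_8), S(k_6,k_8), S(k_7,k_8)) all reduce to 0 modulo the current basis, so we have a Gröbner basis.
Inter-reduce: drop elements whose leading term is divisible by another's, tail-reduce, and make monic.
Reduced Gröbner basis: {p, q - 1}.
Label its elements g_1 = p, g_2 = q - 1.

Reduce h = -5q^2 + q + 4 modulo G:
  leading term q^2: subtract (-5q)·g_2 from -5q^2 + q + 4 → -4q + 4
  leading term q: subtract (-4)·g_2 from -4q + 4 → 0
  normal form = 0.
Since the normal form is 0, h ∈ I.

Ideal membership is decidable via reduction modulo a Gröbner basis.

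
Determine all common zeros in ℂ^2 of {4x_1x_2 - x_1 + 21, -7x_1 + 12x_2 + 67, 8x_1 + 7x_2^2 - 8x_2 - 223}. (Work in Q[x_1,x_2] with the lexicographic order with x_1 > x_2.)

{(1, -5)}

Compute a lex Gröbner basis by Buchberger's algorithm.
f_1 = 4x_1x_2 - x_1 + 21, LT = x_1x_2.
f_2 = -7x_1 + 12x_2 + 67, LT = x_1.
f_3 = 8x_1 + 7x_2^2 - 8x_2 - 223, LT = x_1.

S(f_1,f_2): lcm = x_1x_2. S = -1/4x_1 + 12/7x_2^2 + 67/7x_2 + 21/4.
  leading term x_1: subtract (1/28)·f_2 from -1/4x_1 + 12/7x_2^2 + 67/7x_2 + 21/4 → 12/7x_2^2 + 64/7x_2 + 20/7
  leading term x_2^2: no divisor's leading term divides it; move 12/7x_2^2 to the remainder.
  leading term x_2: no divisor's leading term divides it; move 64/7x_2 to the remainder.
  leading term 1: no divisor's leading term divides it; move 20/7 to the remainder.
  remainder 12/7x_2^2 + 64/7x_2 + 20/7 ≠ 0; add h_4 = 12/7x_2^2 + 64/7x_2 + 20/7 to the basis.

S(f_1,f_3): lcm = x_1x_2. S = -1/4x_1 - 7/8x_2^3 + x_2^2 + 223/8x_2 + 21/4.
  leading term x_1: subtract (1/28)·f_2 from -1/4x_1 - 7/8x_2^3 + x_2^2 + 223/8x_2 + 21/4 → -7/8x_2^3 + x_2^2 + 1537/56x_2 + 20/7
  leading term x_2^3: subtract (-49/96x_2)·h_4 from -7/8x_2^3 + x_2^2 + 1537/56x_2 + 20/7 → 17/3x_2^2 + 607/21x_2 + 20/7
  leading term x_2^2: subtract (119/36)·h_4 from 17/3x_2^2 + 607/21x_2 + 20/7 → -83/63x_2 - 415/63
  leading term x_2: no divisor's leading term divides it; move -83/63x_2 to the remainder.
  leading term 1: no divisor's leading term divides it; move -415/63 to the remainder.
  remainder -83/63x_2 - 415/63 ≠ 0; add h_5 = -83/63x_2 - 415/63 to the basis.

S(f_2,f_3): lcm = x_1. S = -7/8x_2^2 - 5/7x_2 + 1025/56.
  leading term x_2^2: subtract (-49/96)·h_4 from -7/8x_2^2 - 5/7x_2 + 1025/56 → 83/21x_2 + 415/21
  leading term x_2: subtract (-3)·h_5 from 83/21x_2 + 415/21 → 0
  remainder 0.

S(f_1,h_4): lcm = x_1x_2^2. S = -67/12x_1x_2 - 5/3x_1 + 21/4x_2.
  leading term x_1x_2: subtract (-67/48)·f_1 from -67/12x_1x_2 - 5/3x_1 + 21/4x_2 → -49/16x_1 + 21/4x_2 + 469/16
  leading term x_1: subtract (7/16)·f_2 from -49/16x_1 + 21/4x_2 + 469/16 → 0
  remainder 0.

S(f_2,h_4): leading monomials are coprime, so the S-polynomial reduces to 0 (Buchberger's first criterion).
S(f_3,h_4): leading monomials are coprime, so the S-polynomial reduces to 0 (Buchberger's first criterion).
S(f_1,h_5): lcm = x_1x_2. S = -21/4x_1 + 21/4.
  leading term x_1: subtract (3/4)·f_2 from -21/4x_1 + 21/4 → -9x_2 - 45
  leading term x_2: subtract (567/83)·h_5 from -9x_2 - 45 → 0
  remainder 0.

S(f_2,h_5): leading monomials are coprime, so the S-polynomial reduces to 0 (Buchberger's first criterion).
S(f_3,h_5): leading monomials are coprime, so the S-polynomial reduces to 0 (Buchberger's first criterion).
S(h_4,h_5): lcm = x_2^2. S = 1/3x_2 + 5/3.
  leading term x_2: subtract (-21/83)·h_5 from 1/3x_2 + 5/3 → 0
  remainder 0.

Every S-polynomial of the final basis reduces to 0, so we have a Gröbner basis.
Inter-reduce: drop elements whose leading term is divisible by another's, tail-reduce, and make monic.
Reduced Gröbner basis: {x_1 - 1, x_2 + 5}.

Elimination: the polynomial x_2 + 5 lies in the elimination ideal for x_2, so x_2 ∈ {-5}. For each such x_2, the remaining basis elements (now univariate) give the rest of the solution.
  x_2 = -5: the earlier basis element becomes x_1 - 1 = 0, giving x_1 = 1 — point (1, -5).
Each listed point satisfies every original equation (direct substitution).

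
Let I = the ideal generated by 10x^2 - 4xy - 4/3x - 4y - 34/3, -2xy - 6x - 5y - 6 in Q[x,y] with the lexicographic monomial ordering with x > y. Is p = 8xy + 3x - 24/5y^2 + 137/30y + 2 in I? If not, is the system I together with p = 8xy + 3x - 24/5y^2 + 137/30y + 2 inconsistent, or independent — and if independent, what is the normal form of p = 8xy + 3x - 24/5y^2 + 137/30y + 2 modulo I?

Adjoining 8xy + 3x - 24/5y^2 + 137/30y + 2 makes the ideal the whole ring: the system is inconsistent.

First compute the reduced Gröbner basis of I by Buchberger's algorithm.
f_1 = 10x^2 - 4xy - 4/3x - 4y - 34/3, LT = x^2.
f_2 = -2xy - 6x - 5y - 6, LT = xy.

S(f_1,f_2): lcm = x^2y. S = -3x^2 - 2/5xy^2 - 79/30xy - 3x - 2/5y^2 - 17/15y.
  leading term x^2: subtract (-3/10)·f_1 from -3x^2 - 2/5xy^2 - 79/30xy - 3x - 2/5y^2 - 17/15y → -2/5xy^2 - 23/6xy - 17/5x - 2/5y^2 - 7/3y - 17/5
  leading term xy^2: subtract (1/5y)·f_2 from -2/5xy^2 - 23/6xy - 17/5x - 2/5y^2 - 7/3y - 17/5 → -79/30xy - 17/5x + 3/5y^2 - 17/15y - 17/5
  leading term xy: subtract (79/60)·f_2 from -79/30xy - 17/5x + 3/5y^2 - 17/15y - 17/5 → 9/2x + 3/5y^2 + 109/20y + 9/2
  leading term x: no divisor's leading term divides it; move 9/2x to the remainder.
  leading term y^2: no divisor's leading term divides it; move 3/5y^2 to the remainder.
  leading term y: no divisor's leading term divides it; move 109/20y to the remainder.
  leading term 1: no divisor's leading term divides it; move 9/2 to the remainder.
  remainder 9/2x + 3/5y^2 + 109/20y + 9/2 ≠ 0; add h_3 = 9/2x + 3/5y^2 + 109/20y + 9/2 to the basis.

S(f_2,h_3): lcm = xy. S = 3x - 2/15y^3 - 109/90y^2 + 3/2y + 3.
  leading term x: subtract (2/3)·h_3 from 3x - 2/15y^3 - 109/90y^2 + 3/2y + 3 → -2/15y^3 - 29/18y^2 - 32/15y
  leading term y^3: no divisor's leading term divides it; move -2/15y^3 to the remainder.
  leading term y^2: no divisor's leading term divides it; move -29/18y^2 to the remainder.
  leading term y: no divisor's leading term divides it; move -32/15y to the remainder.
  remainder -2/15y^3 - 29/18y^2 - 32/15y ≠ 0; add h_4 = -2/15y^3 - 29/18y^2 - 32/15y to the basis.

The other S-polynomials (S(f_1,h_3), S(f_1,h_4), S(f_2,h_4), S(h_3,h_4)) all reduce to 0 modulo the current basis, so we have a Gröbner basis.
Inter-reduce: drop elements whose leading term is divisible by another's, tail-reduce, and make monic.
Reduced Gröbner basis: {x + 2/15y^2 + 109/90y + 1, y^3 + 145/12y^2 + 16y}.
Label its elements g_1 = x + 2/15y^2 + 109/90y + 1, g_2 = y^3 + 145/12y^2 + 16y.

Reduce p = 8xy + 3x - 24/5y^2 + 137/30y + 2 modulo G:
  leading term xy: subtract (8y)·g_1 from 8xy + 3x - 24/5y^2 + 137/30y + 2 → 3x - 16/15y^3 - 652/45y^2 - 103/30y + 2
  leading term x: subtract (3)·g_1 from 3x - 16/15y^3 - 652/45y^2 - 103/30y + 2 → -16/15y^3 - 134/9y^2 - 106/15y - 1
  leading term y^3: subtract (-16/15)·g_2 from -16/15y^3 - 134/9y^2 - 106/15y - 1 → -2y^2 + 10y - 1
  leading term y^2: no divisor's leading term divides it; move -2y^2 to the remainder.
  leading term y: no divisor's leading term divides it; move 10y to the remainder.
  leading term 1: no divisor's leading term divides it; move -1 to the remainder.
  normal form = -2y^2 + 10y - 1.
The normal form is nonzero, so p ∉ I. Since p minus its normal form lies in I, I + (p) = I + (r) where r = -2y^2 + 10y - 1; decide whether this ideal is the whole ring.
Run Buchberger on G together with r (pairs among the g_i already reduce to 0 since G is a Gröbner basis):
g_1 = x + 2/15y^2 + 109/90y + 1, LT = x.
g_2 = y^3 + 145/12y^2 + 16y, LT = y^3.
r = -2y^2 + 10y - 1, LT = y^2.

S(g_2,r): lcm = y^3. S = 205/12y^2 + 31/2y.
  leading term y^2: subtract (-205/24)·r from 205/12y^2 + 31/2y → 1211/12y - 205/24
  leading term y: no divisor's leading term divides it; move 1211/12y to the remainder.
  leading term 1: no divisor's leading term divides it; move -205/24 to the remainder.
  remainder 1211/12y - 205/24 ≠ 0; add m_4 = 1211/12y - 205/24 to the basis.

S(g_2,m_4): lcm = y^3. S = 176825/14532y^2 + 16y.
  leading term y^2: subtract (-176825/29064)·r from 176825/14532y^2 + 16y → 1116637/14532y - 176825/29064
  leading term y: subtract (1116637/1466521)·m_4 from 1116637/14532y - 176825/29064 → 2462585/5866084
  leading term 1: no divisor's leading term divides it; move 2462585/5866084 to the remainder.
  remainder 2462585/5866084 ≠ 0; add m_5 = 2462585/5866084 to the basis.

The other S-polynomials (S(g_1,g_2), S(g_1,r), S(g_1,m_4), S(r,m_4), S(g_1,m_5), S(g_2,m_5), S(r,m_5), S(m_4,m_5)) all reduce to 0 modulo the current basis, so we have a Gröbner basis.
Inter-reduce: drop elements whose leading term is divisible by another's, tail-reduce, and make monic.
Reduced Gröbner basis: {1}.
The reduced Gröbner basis of I + (p) is {1}: the ideal is the whole ring, so the enlarged system has no common solution — adjoining p is inconsistent.

The remainder on division by a Gröbner basis is unique — it is the normal form.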